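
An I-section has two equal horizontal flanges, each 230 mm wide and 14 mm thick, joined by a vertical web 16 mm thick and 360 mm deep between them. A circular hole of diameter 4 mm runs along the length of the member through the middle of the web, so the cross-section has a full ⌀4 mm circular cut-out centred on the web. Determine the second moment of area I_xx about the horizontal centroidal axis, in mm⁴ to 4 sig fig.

Break the section into simple shapes (no overlaps), measuring from the bottom-left corner of the bounding box.
Bottom flange: 230 × 14, A = 3 220 mm², y = 7 mm, Ī = 52593.3 mm⁴.
Web: 16 × 360, A = 5 760 mm², y = 194 mm, Ī = 62 208 000 mm⁴.
Top flange: 230 × 14, A = 3 220 mm², y = 381 mm, Ī = 52593.3 mm⁴.
Hole (subtracted): ⌀4, A = 12.5664 mm², y = 194 mm, Ī = 12.5664 mm⁴.
By symmetry the centroid is at mid-height, ȳ = 194 mm.
Transfer each piece to the horizontal centroidal axis using Ī + A·d² with d = y − 194:
  bottom flange: d = -187 mm → contributes +112 652 773 mm⁴
  web: d = 0 mm → contributes +62 208 000 mm⁴
  top flange: d = 187 mm → contributes +112 652 773 mm⁴
  hole: d = 0 mm → contributes −12.5664 mm⁴
Total I = 287 513 534 mm⁴.

I_xx ≈ 2.875 × 10⁸ mm⁴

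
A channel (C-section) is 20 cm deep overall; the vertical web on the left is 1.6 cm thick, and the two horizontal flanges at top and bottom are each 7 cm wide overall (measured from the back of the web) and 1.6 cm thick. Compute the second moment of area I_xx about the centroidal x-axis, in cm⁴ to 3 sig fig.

I_xx ≈ 2530 cm⁴

Break the section into simple shapes (no overlaps), measuring from the bottom-left corner of the bounding box.
Web: 1.6 × 20, A = 32 cm², y = 10 cm, Ī = 1066.7 cm⁴.
Top flange (beyond web): 5.4 × 1.6, A = 8.64 cm², y = 19.2 cm, Ī = 1.8432 cm⁴.
Bottom flange (beyond web): 5.4 × 1.6, A = 8.64 cm², y = 0.8 cm, Ī = 1.8432 cm⁴.
By symmetry the centroid is at mid-height, ȳ = 10 cm.
Transfer each piece to the centroidal x-axis using Ī + A·d² with d = y − 10:
  web: d = 0 cm → contributes +1066.7 cm⁴
  top flange (beyond web): d = 9.2 cm → contributes +733.13 cm⁴
  bottom flange (beyond web): d = -9.2 cm → contributes +733.13 cm⁴
Total I = 2532.9 cm⁴.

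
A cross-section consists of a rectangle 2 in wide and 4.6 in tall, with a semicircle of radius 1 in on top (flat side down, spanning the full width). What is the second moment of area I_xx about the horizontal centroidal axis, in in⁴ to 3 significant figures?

Break the section into simple shapes (no overlaps), measuring from the bottom-left corner of the bounding box.
Rectangular body: 2 × 4.6, A = 9.2 in², y = 2.3 in, Ī = 16.223 in⁴.
Semicircular cap: semicircle r = 1, A = 1.5708 in², y = 5.0244 in, Ī = 0.10976 in⁴.
Centroid: ȳ = ΣA·y / ΣA = 2.6973 in.
Transfer each piece to the horizontal centroidal axis using Ī + A·d² with d = y − 2.6973:
  rectangular body: d = -0.39732 in → contributes +17.675 in⁴
  semicircular cap: d = 2.3271 in → contributes +8.6162 in⁴
Total I = 26.291 in⁴.

I_xx ≈ 26.3 in⁴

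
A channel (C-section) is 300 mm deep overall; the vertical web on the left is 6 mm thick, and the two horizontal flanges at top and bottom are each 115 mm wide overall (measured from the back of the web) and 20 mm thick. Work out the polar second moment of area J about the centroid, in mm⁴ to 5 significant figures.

Break the section into simple shapes (no overlaps), measuring from the bottom-left corner of the bounding box.
Web: 6 × 300, A = 1 800 mm², y = 150 mm, Ī = 13 500 000 mm⁴.
Top flange (beyond web): 109 × 20, A = 2 180 mm², y = 290 mm, Ī = 72666.67 mm⁴.
Bottom flange (beyond web): 109 × 20, A = 2 180 mm², y = 10 mm, Ī = 72666.67 mm⁴.
By symmetry the centroid is at mid-height, ȳ = 150 mm.
Transfer each piece to the centroidal x-axis using Ī + A·d² with d = y − 150:
  web: d = 0 mm → contributes +13 500 000 mm⁴
  top flange (beyond web): d = 140 mm → contributes +42 800 667 mm⁴
  bottom flange (beyond web): d = -140 mm → contributes +42 800 667 mm⁴
Total I = 99 101 333 mm⁴.
For the y-axis: x̄ = 43.69805 mm.
Repeating about the centroidal y-axis gives I_y = 8 534 412 mm⁴.
Polar second moment: J = I_x + I_y = 107 635 745 mm⁴.

J ≈ 1.0764 × 10⁸ mm⁴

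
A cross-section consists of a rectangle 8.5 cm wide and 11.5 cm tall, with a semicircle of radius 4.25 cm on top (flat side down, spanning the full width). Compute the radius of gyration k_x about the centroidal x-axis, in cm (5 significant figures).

k_x ≈ 4.3329 cm

Decompose the section into non-overlapping parts with the origin at the bottom-left of its bounding rectangle.
Rectangular body: 8.5 × 11.5, A = 97.75 cm², y = 5.75 cm, Ī = 1077.286 cm⁴.
Semicircular cap: semicircle r = 4.25, A = 28.37251 cm², y = 13.30376 cm, Ī = 35.80864 cm⁴.
Centroid: ȳ = ΣA·y / ΣA = 7.449292 cm.
Transfer each piece to the centroidal x-axis using Ī + A·d² with d = y − 7.449292:
  rectangular body: d = -1.699292 cm → contributes +1359.549 cm⁴
  semicircular cap: d = 5.854464 cm → contributes +1008.269 cm⁴
Total I = 2367.818 cm⁴.
Radius of gyration: k = √(I/A) = √(2367.818 / 126.1225) = 4.332892 cm.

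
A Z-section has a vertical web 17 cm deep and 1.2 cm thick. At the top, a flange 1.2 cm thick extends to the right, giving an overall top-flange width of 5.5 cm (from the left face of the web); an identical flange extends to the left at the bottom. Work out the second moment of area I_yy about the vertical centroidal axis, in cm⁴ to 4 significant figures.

I_yy ≈ 96.39 cm⁴

Decompose the section into non-overlapping parts with the origin at the bottom-left of its bounding rectangle.
Web: 1.2 × 17, A = 20.4 cm², x = 4.9 cm, Ī = 2.448 cm⁴.
Top flange (beyond web): 4.3 × 1.2, A = 5.16 cm², x = 7.65 cm, Ī = 7.9507 cm⁴.
Bottom flange (beyond web): 4.3 × 1.2, A = 5.16 cm², x = 2.15 cm, Ī = 7.9507 cm⁴.
Centroid: x̄ = ΣA·x / ΣA = 4.9 cm.
Transfer each piece to the vertical centroidal axis using Ī + A·d² with d = x − 4.9:
  web: d = 0 cm → contributes +2.448 cm⁴
  top flange (beyond web): d = 2.75 cm → contributes +46.9732 cm⁴
  bottom flange (beyond web): d = -2.75 cm → contributes +46.9732 cm⁴
Total I = 96.3944 cm⁴.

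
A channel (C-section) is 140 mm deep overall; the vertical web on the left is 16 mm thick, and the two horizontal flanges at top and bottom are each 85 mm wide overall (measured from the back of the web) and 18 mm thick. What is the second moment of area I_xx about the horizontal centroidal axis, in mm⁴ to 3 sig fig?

I_xx ≈ 1.30 × 10⁷ mm⁴

Treat the section as a set of non-overlapping primitives; coordinates are from the bounding-box lower-left.
Web: 16 × 140, A = 2 240 mm², y = 70 mm, Ī = 3 658 667 mm⁴.
Top flange (beyond web): 69 × 18, A = 1 242 mm², y = 131 mm, Ī = 33 534 mm⁴.
Bottom flange (beyond web): 69 × 18, A = 1 242 mm², y = 9 mm, Ī = 33 534 mm⁴.
By symmetry the centroid is at mid-height, ȳ = 70 mm.
Transfer each piece to the horizontal centroidal axis using Ī + A·d² with d = y − 70:
  web: d = 0 mm → contributes +3 658 667 mm⁴
  top flange (beyond web): d = 61 mm → contributes +4 655 016 mm⁴
  bottom flange (beyond web): d = -61 mm → contributes +4 655 016 mm⁴
Total I = 12 968 699 mm⁴.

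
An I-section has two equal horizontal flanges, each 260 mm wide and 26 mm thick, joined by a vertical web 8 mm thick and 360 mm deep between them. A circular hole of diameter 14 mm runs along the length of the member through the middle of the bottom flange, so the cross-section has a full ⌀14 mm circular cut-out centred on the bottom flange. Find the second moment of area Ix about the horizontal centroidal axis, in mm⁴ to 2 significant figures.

Break the section into simple shapes (no overlaps), measuring from the bottom-left corner of the bounding box.
Bottom flange: 260 × 26, A = 6 760 mm², y = 13 mm, Ī = 380 813 mm⁴.
Web: 8 × 360, A = 2 880 mm², y = 206 mm, Ī = 31 104 000 mm⁴.
Top flange: 260 × 26, A = 6 760 mm², y = 399 mm, Ī = 380 813 mm⁴.
Hole (subtracted): ⌀14, A = 153.9 mm², y = 13 mm, Ī = 1 886 mm⁴.
Centroid: ȳ = ΣA·y / ΣA = 207.8 mm.
Transfer each piece to the horizontal centroidal axis using Ī + A·d² with d = y − 207.8:
  bottom flange: d = -194.8 mm → contributes +256 978 537 mm⁴
  web: d = -1.829 mm → contributes +31 113 632 mm⁴
  top flange: d = 191.2 mm → contributes +247 434 785 mm⁴
  hole: d = -194.8 mm → contributes −5 845 103 mm⁴
Total I = 529 681 851 mm⁴.

Ix ≈ 5.3 × 10⁸ mm⁴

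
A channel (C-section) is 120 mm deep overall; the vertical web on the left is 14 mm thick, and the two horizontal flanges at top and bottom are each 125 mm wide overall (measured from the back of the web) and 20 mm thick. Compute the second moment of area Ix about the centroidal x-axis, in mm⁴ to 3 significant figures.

Ix ≈ 1.33 × 10⁷ mm⁴

Decompose the section into non-overlapping parts with the origin at the bottom-left of its bounding rectangle.
Web: 14 × 120, A = 1 680 mm², y = 60 mm, Ī = 2 016 000 mm⁴.
Top flange (beyond web): 111 × 20, A = 2 220 mm², y = 110 mm, Ī = 74 000 mm⁴.
Bottom flange (beyond web): 111 × 20, A = 2 220 mm², y = 10 mm, Ī = 74 000 mm⁴.
By symmetry the centroid is at mid-height, ȳ = 60 mm.
Transfer each piece to the centroidal x-axis using Ī + A·d² with d = y − 60:
  web: d = 0 mm → contributes +2 016 000 mm⁴
  top flange (beyond web): d = 50 mm → contributes +5 624 000 mm⁴
  bottom flange (beyond web): d = -50 mm → contributes +5 624 000 mm⁴
Total I = 13 264 000 mm⁴.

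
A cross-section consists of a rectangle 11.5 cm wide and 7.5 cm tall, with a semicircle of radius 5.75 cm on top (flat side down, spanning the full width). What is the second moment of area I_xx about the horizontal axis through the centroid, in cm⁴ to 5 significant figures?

I_xx ≈ 1766.5 cm⁴

Decompose the section into non-overlapping parts with the origin at the bottom-left of its bounding rectangle.
Rectangular body: 11.5 × 7.5, A = 86.25 cm², y = 3.75 cm, Ī = 404.2969 cm⁴.
Semicircular cap: semicircle r = 5.75, A = 51.93445 cm², y = 9.940376 cm, Ī = 119.9785 cm⁴.
Centroid: ȳ = ΣA·y / ΣA = 6.076555 cm.
Transfer each piece to the horizontal axis through the centroid using Ī + A·d² with d = y − 6.076555:
  rectangular body: d = -2.326555 cm → contributes +871.156 cm⁴
  semicircular cap: d = 3.86382 cm → contributes +895.3136 cm⁴
Total I = 1766.47 cm⁴.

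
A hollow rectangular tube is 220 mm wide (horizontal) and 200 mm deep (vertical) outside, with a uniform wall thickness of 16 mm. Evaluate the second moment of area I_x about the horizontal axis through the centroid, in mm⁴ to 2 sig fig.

I_x ≈ 7.2 × 10⁷ mm⁴

Decompose the section into non-overlapping parts with the origin at the bottom-left of its bounding rectangle.
Outer rectangle: 220 × 200, A = 44 000 mm², y = 100 mm, Ī = 146 666 667 mm⁴.
Inner void (subtracted): 188 × 168, A = 31 584 mm², y = 100 mm, Ī = 74 285 568 mm⁴.
By symmetry the centroid is at mid-height, ȳ = 100 mm.
All pieces are centred on the horizontal axis through the centroid, so I = ΣĪ (holes subtracted) = 72 381 099 mm⁴.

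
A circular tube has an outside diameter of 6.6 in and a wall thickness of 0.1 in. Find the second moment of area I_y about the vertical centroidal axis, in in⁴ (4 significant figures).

I_y ≈ 10.79 in⁴

Break the section into simple shapes (no overlaps), measuring from the bottom-left corner of the bounding box.
Outer circle: ⌀6.6, A = 34.2119 in², x = 3.3 in, Ī = 93.142 in⁴.
Bore (subtracted): ⌀6.4, A = 32.1699 in², x = 3.3 in, Ī = 82.355 in⁴.
By symmetry the centroid is at mid-width, x̄ = 3.3 in.
All pieces are centred on the vertical centroidal axis, so I = ΣĪ (holes subtracted) = 10.7871 in⁴.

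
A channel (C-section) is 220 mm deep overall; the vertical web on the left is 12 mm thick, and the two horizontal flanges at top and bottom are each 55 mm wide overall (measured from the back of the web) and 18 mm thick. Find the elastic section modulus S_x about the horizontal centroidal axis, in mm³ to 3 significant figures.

Split into non-overlapping primitives; take the origin at the lower-left of the bounding box.
Web: 12 × 220, A = 2 640 mm², y = 110 mm, Ī = 10 648 000 mm⁴.
Top flange (beyond web): 43 × 18, A = 774 mm², y = 211 mm, Ī = 20 898 mm⁴.
Bottom flange (beyond web): 43 × 18, A = 774 mm², y = 9 mm, Ī = 20 898 mm⁴.
By symmetry the centroid is at mid-height, ȳ = 110 mm.
Transfer each piece to the horizontal centroidal axis using Ī + A·d² with d = y − 110:
  web: d = 0 mm → contributes +10 648 000 mm⁴
  top flange (beyond web): d = 101 mm → contributes +7 916 472 mm⁴
  bottom flange (beyond web): d = -101 mm → contributes +7 916 472 mm⁴
Total I = 26 480 944 mm⁴.
Extreme fibre distance c = 110 mm; S = I/c = 240 736 mm³.

S_x ≈ 2.41 × 10⁵ mm³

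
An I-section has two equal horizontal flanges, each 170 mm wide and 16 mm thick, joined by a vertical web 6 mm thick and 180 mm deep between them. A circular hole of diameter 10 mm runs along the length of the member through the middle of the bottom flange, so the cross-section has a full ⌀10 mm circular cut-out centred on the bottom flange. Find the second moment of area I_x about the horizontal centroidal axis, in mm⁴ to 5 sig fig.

Decompose the section into non-overlapping parts with the origin at the bottom-left of its bounding rectangle.
Bottom flange: 170 × 16, A = 2 720 mm², y = 8 mm, Ī = 58026.67 mm⁴.
Web: 6 × 180, A = 1 080 mm², y = 106 mm, Ī = 2 916 000 mm⁴.
Top flange: 170 × 16, A = 2 720 mm², y = 204 mm, Ī = 58026.67 mm⁴.
Hole (subtracted): ⌀10, A = 78.53982 mm², y = 8 mm, Ī = 490.8739 mm⁴.
Centroid: ȳ = ΣA·y / ΣA = 107.1949 mm.
Transfer each piece to the horizontal centroidal axis using Ī + A·d² with d = y − 107.1949:
  bottom flange: d = -99.1949 mm → contributes +26 821 815 mm⁴
  web: d = -1.1949 mm → contributes +2 917 542 mm⁴
  top flange: d = 96.8051 mm → contributes +25 547 765 mm⁴
  hole: d = -99.1949 mm → contributes −773293.5 mm⁴
Total I = 54 513 829 mm⁴.

I_x ≈ 5.4514 × 10⁷ mm⁴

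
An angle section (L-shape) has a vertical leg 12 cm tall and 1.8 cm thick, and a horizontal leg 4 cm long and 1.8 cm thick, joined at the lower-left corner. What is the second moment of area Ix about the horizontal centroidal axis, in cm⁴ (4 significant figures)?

Ix ≈ 347.3 cm⁴

Break the section into simple shapes (no overlaps), measuring from the bottom-left corner of the bounding box.
Vertical leg: 1.8 × 12, A = 21.6 cm², y = 6 cm, Ī = 259.2 cm⁴.
Horizontal leg (remainder): 2.2 × 1.8, A = 3.96 cm², y = 0.9 cm, Ī = 1.0692 cm⁴.
Centroid: ȳ = ΣA·y / ΣA = 5.20986 cm.
Transfer each piece to the horizontal centroidal axis using Ī + A·d² with d = y − 5.20986:
  vertical leg: d = 0.790141 cm → contributes +272.685 cm⁴
  horizontal leg (remainder): d = -4.30986 cm → contributes +74.6257 cm⁴
Total I = 347.311 cm⁴.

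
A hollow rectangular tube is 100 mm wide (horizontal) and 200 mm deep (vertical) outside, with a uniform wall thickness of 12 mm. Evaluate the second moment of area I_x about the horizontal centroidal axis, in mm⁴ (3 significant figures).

I_x ≈ 3.21 × 10⁷ mm⁴

Break the section into simple shapes (no overlaps), measuring from the bottom-left corner of the bounding box.
Outer rectangle: 100 × 200, A = 20 000 mm², y = 100 mm, Ī = 66 666 667 mm⁴.
Inner void (subtracted): 76 × 176, A = 13 376 mm², y = 100 mm, Ī = 34 527 915 mm⁴.
By symmetry the centroid is at mid-height, ȳ = 100 mm.
All pieces are centred on the horizontal centroidal axis, so I = ΣĪ (holes subtracted) = 32 138 752 mm⁴.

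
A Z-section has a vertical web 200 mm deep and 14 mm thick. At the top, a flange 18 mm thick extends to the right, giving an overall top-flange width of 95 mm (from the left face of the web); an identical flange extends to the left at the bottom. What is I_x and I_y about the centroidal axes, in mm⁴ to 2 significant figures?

I_x ≈ 3.4 × 10⁷ mm⁴, I_y ≈ 8.2 × 10⁶ mm⁴

Break the section into simple shapes (no overlaps), measuring from the bottom-left corner of the bounding box.
Web: 14 × 200, A = 2 800 mm², y = 100 mm, Ī = 9 333 333 mm⁴.
Top flange (beyond web): 81 × 18, A = 1 458 mm², y = 191 mm, Ī = 39 366 mm⁴.
Bottom flange (beyond web): 81 × 18, A = 1 458 mm², y = 9 mm, Ī = 39 366 mm⁴.
Centroid: ȳ = ΣA·y / ΣA = 100 mm.
Transfer each piece to the centroidal x-axis using Ī + A·d² with d = y − 100:
  web: d = 0 mm → contributes +9 333 333 mm⁴
  top flange (beyond web): d = 91 mm → contributes +12 113 064 mm⁴
  bottom flange (beyond web): d = -91 mm → contributes +12 113 064 mm⁴
Total I = 33 559 461 mm⁴.
For the y-axis: x̄ = 88 mm.
Repeating about the centroidal y-axis gives I_y = 8 219 281 mm⁴.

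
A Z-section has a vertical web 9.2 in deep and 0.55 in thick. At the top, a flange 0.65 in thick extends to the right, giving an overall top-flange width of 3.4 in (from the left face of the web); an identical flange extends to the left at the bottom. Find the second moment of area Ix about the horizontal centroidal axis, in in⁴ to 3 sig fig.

Ix ≈ 104 in⁴

Treat the section as a set of non-overlapping primitives; coordinates are from the bounding-box lower-left.
Web: 0.55 × 9.2, A = 5.06 in², y = 4.6 in, Ī = 35.69 in⁴.
Top flange (beyond web): 2.85 × 0.65, A = 1.8525 in², y = 8.875 in, Ī = 0.065223 in⁴.
Bottom flange (beyond web): 2.85 × 0.65, A = 1.8525 in², y = 0.325 in, Ī = 0.065223 in⁴.
Centroid: ȳ = ΣA·y / ΣA = 4.6 in.
Transfer each piece to the horizontal centroidal axis using Ī + A·d² with d = y − 4.6:
  web: d = 0 in → contributes +35.69 in⁴
  top flange (beyond web): d = 4.275 in → contributes +33.921 in⁴
  bottom flange (beyond web): d = -4.275 in → contributes +33.921 in⁴
Total I = 103.53 in⁴.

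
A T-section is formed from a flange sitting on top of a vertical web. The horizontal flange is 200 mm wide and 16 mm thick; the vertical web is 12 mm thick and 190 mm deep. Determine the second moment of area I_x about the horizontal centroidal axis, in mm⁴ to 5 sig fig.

I_x ≈ 2.1052 × 10⁷ mm⁴

Treat the section as a set of non-overlapping primitives; coordinates are from the bounding-box lower-left.
Flange: 200 × 16, A = 3 200 mm², y = 198 mm, Ī = 68266.67 mm⁴.
Web: 12 × 190, A = 2 280 mm², y = 95 mm, Ī = 6 859 000 mm⁴.
Centroid: ȳ = ΣA·y / ΣA = 155.146 mm.
Transfer each piece to the horizontal centroidal axis using Ī + A·d² with d = y − 155.146:
  flange: d = 42.85401 mm → contributes +5 944 960 mm⁴
  web: d = -60.14599 mm → contributes +15 106 990 mm⁴
Total I = 21 051 950 mm⁴.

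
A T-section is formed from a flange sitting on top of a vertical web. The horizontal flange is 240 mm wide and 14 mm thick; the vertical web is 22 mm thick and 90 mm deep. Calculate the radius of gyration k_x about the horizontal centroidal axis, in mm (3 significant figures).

Decompose the section into non-overlapping parts with the origin at the bottom-left of its bounding rectangle.
Flange: 240 × 14, A = 3 360 mm², y = 97 mm, Ī = 54 880 mm⁴.
Web: 22 × 90, A = 1 980 mm², y = 45 mm, Ī = 1 336 500 mm⁴.
Centroid: ȳ = ΣA·y / ΣA = 77.719 mm.
Transfer each piece to the horizontal centroidal axis using Ī + A·d² with d = y − 77.719:
  flange: d = 19.281 mm → contributes +1 303 970 mm⁴
  web: d = -32.719 mm → contributes +3 456 168 mm⁴
Total I = 4 760 139 mm⁴.
Radius of gyration: k = √(I/A) = √(4 760 139 / 5 340) = 29.857 mm.

k_x ≈ 29.9 mm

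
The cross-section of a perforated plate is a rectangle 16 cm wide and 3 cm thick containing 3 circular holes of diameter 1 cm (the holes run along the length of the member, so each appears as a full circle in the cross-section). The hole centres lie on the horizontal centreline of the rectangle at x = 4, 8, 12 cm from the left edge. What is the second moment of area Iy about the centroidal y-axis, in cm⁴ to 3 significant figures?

Iy ≈ 999 cm⁴

Break the section into simple shapes (no overlaps), measuring from the bottom-left corner of the bounding box.
Plate: 16 × 3, A = 48 cm², x = 8 cm, Ī = 1 024 cm⁴.
Hole 1 (subtracted): ⌀1, A = 0.7854 cm², x = 4 cm, Ī = 0.049087 cm⁴.
Hole 2 (subtracted): ⌀1, A = 0.7854 cm², x = 8 cm, Ī = 0.049087 cm⁴.
Hole 3 (subtracted): ⌀1, A = 0.7854 cm², x = 12 cm, Ī = 0.049087 cm⁴.
By symmetry the centroid is at mid-width, x̄ = 8 cm.
Transfer each piece to the centroidal y-axis using Ī + A·d² with d = x − 8:
  plate: d = 0 cm → contributes +1 024 cm⁴
  hole 1: d = -4 cm → contributes −12.615 cm⁴
  hole 2: d = 0 cm → contributes −0.049087 cm⁴
  hole 3: d = 4 cm → contributes −12.615 cm⁴
Total I = 998.72 cm⁴.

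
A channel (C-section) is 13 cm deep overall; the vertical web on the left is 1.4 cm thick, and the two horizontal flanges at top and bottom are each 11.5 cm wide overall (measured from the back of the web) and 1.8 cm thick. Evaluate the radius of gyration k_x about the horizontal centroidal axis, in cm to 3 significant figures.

Decompose the section into non-overlapping parts with the origin at the bottom-left of its bounding rectangle.
Web: 1.4 × 13, A = 18.2 cm², y = 6.5 cm, Ī = 256.32 cm⁴.
Top flange (beyond web): 10.1 × 1.8, A = 18.18 cm², y = 12.1 cm, Ī = 4.9086 cm⁴.
Bottom flange (beyond web): 10.1 × 1.8, A = 18.18 cm², y = 0.9 cm, Ī = 4.9086 cm⁴.
By symmetry the centroid is at mid-height, ȳ = 6.5 cm.
Transfer each piece to the horizontal centroidal axis using Ī + A·d² with d = y − 6.5:
  web: d = 0 cm → contributes +256.32 cm⁴
  top flange (beyond web): d = 5.6 cm → contributes +575.03 cm⁴
  bottom flange (beyond web): d = -5.6 cm → contributes +575.03 cm⁴
Total I = 1406.4 cm⁴.
Radius of gyration: k = √(I/A) = √(1406.4 / 54.56) = 5.0771 cm.

k_x ≈ 5.08 cm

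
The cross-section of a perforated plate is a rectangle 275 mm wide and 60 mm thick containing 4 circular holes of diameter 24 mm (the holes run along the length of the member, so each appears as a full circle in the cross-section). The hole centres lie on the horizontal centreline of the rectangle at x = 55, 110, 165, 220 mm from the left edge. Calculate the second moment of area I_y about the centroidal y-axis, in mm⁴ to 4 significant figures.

Break the section into simple shapes (no overlaps), measuring from the bottom-left corner of the bounding box.
Plate: 275 × 60, A = 16 500 mm², x = 137.5 mm, Ī = 103 984 375 mm⁴.
Hole 1 (subtracted): ⌀24, A = 452.389 mm², x = 55 mm, Ī = 16 286 mm⁴.
Hole 2 (subtracted): ⌀24, A = 452.389 mm², x = 110 mm, Ī = 16 286 mm⁴.
Hole 3 (subtracted): ⌀24, A = 452.389 mm², x = 165 mm, Ī = 16 286 mm⁴.
Hole 4 (subtracted): ⌀24, A = 452.389 mm², x = 220 mm, Ī = 16 286 mm⁴.
By symmetry the centroid is at mid-width, x̄ = 137.5 mm.
Transfer each piece to the centroidal y-axis using Ī + A·d² with d = x − 137.5:
  plate: d = 0 mm → contributes +103 984 375 mm⁴
  hole 1: d = -82.5 mm → contributes −3 095 361 mm⁴
  hole 2: d = -27.5 mm → contributes −358 405 mm⁴
  hole 3: d = 27.5 mm → contributes −358 405 mm⁴
  hole 4: d = 82.5 mm → contributes −3 095 361 mm⁴
Total I = 97 076 842 mm⁴.

I_y ≈ 9.708 × 10⁷ mm⁴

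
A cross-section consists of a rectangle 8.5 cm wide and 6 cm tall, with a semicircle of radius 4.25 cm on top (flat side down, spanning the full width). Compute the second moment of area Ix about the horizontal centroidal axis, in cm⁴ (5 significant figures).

Break the section into simple shapes (no overlaps), measuring from the bottom-left corner of the bounding box.
Rectangular body: 8.5 × 6, A = 51 cm², y = 3 cm, Ī = 153 cm⁴.
Semicircular cap: semicircle r = 4.25, A = 28.37251 cm², y = 7.803756 cm, Ī = 35.80864 cm⁴.
Centroid: ȳ = ΣA·y / ΣA = 4.717151 cm.
Transfer each piece to the horizontal centroidal axis using Ī + A·d² with d = y − 4.717151:
  rectangular body: d = -1.717151 cm → contributes +303.379 cm⁴
  semicircular cap: d = 3.086605 cm → contributes +306.1172 cm⁴
Total I = 609.4962 cm⁴.

Ix ≈ 609.50 cm⁴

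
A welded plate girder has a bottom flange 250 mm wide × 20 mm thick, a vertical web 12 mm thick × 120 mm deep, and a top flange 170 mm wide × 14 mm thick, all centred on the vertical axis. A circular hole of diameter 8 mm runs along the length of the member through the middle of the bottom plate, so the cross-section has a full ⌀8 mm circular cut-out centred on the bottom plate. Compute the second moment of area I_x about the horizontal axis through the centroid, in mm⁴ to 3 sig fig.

Decompose the section into non-overlapping parts with the origin at the bottom-left of its bounding rectangle.
Bottom plate: 250 × 20, A = 5 000 mm², y = 10 mm, Ī = 166 667 mm⁴.
Web plate: 12 × 120, A = 1 440 mm², y = 80 mm, Ī = 1 728 000 mm⁴.
Top plate: 170 × 14, A = 2 380 mm², y = 147 mm, Ī = 38 873 mm⁴.
Hole (subtracted): ⌀8, A = 50.265 mm², y = 10 mm, Ī = 201.06 mm⁴.
Centroid: ȳ = ΣA·y / ΣA = 58.674 mm.
Transfer each piece to the horizontal axis through the centroid using Ī + A·d² with d = y − 58.674:
  bottom plate: d = -48.674 mm → contributes +12 012 566 mm⁴
  web plate: d = 21.326 mm → contributes +2 382 896 mm⁴
  top plate: d = 88.326 mm → contributes +18 606 308 mm⁴
  hole: d = -48.674 mm → contributes −119 289 mm⁴
Total I = 32 882 481 mm⁴.

I_x ≈ 3.29 × 10⁷ mm⁴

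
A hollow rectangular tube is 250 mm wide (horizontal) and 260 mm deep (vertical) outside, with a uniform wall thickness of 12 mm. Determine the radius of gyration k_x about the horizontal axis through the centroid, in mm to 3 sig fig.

Treat the section as a set of non-overlapping primitives; coordinates are from the bounding-box lower-left.
Outer rectangle: 250 × 260, A = 65 000 mm², y = 130 mm, Ī = 366 166 667 mm⁴.
Inner void (subtracted): 226 × 236, A = 53 336 mm², y = 130 mm, Ī = 247 550 155 mm⁴.
By symmetry the centroid is at mid-height, ȳ = 130 mm.
All pieces are centred on the horizontal axis through the centroid, so I = ΣĪ (holes subtracted) = 118 616 512 mm⁴.
Radius of gyration: k = √(I/A) = √(118 616 512 / 11 664) = 100.84 mm.

k_x ≈ 101 mm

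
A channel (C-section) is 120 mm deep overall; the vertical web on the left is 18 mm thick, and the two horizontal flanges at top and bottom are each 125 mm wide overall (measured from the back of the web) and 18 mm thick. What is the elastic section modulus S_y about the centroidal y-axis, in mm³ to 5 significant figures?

Treat the section as a set of non-overlapping primitives; coordinates are from the bounding-box lower-left.
Web: 18 × 120, A = 2 160 mm², x = 9 mm, Ī = 58 320 mm⁴.
Top flange (beyond web): 107 × 18, A = 1 926 mm², x = 71.5 mm, Ī = 1 837 565 mm⁴.
Bottom flange (beyond web): 107 × 18, A = 1 926 mm², x = 71.5 mm, Ī = 1 837 565 mm⁴.
Centroid: x̄ = ΣA·x / ΣA = 49.04491 mm.
Transfer each piece to the centroidal y-axis using Ī + A·d² with d = x − 49.04491:
  web: d = -40.04491 mm → contributes +3 522 085 mm⁴
  top flange (beyond web): d = 22.45509 mm → contributes +2 808 714 mm⁴
  bottom flange (beyond web): d = 22.45509 mm → contributes +2 808 714 mm⁴
Total I = 9 139 512 mm⁴.
Extreme fibre distance c = 75.95509 mm; S = I/c = 120327.8 mm³.

S_y ≈ 1.2033 × 10⁵ mm³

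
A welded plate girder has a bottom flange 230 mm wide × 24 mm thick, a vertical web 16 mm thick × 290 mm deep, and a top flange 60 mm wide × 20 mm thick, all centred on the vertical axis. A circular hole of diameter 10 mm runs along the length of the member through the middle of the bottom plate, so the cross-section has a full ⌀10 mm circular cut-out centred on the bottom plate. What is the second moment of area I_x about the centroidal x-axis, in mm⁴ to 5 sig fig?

I_x ≈ 1.5619 × 10⁸ mm⁴

Treat the section as a set of non-overlapping primitives; coordinates are from the bounding-box lower-left.
Bottom plate: 230 × 24, A = 5 520 mm², y = 12 mm, Ī = 264 960 mm⁴.
Web plate: 16 × 290, A = 4 640 mm², y = 169 mm, Ī = 32 518 667 mm⁴.
Top plate: 60 × 20, A = 1 200 mm², y = 324 mm, Ī = 40 000 mm⁴.
Hole (subtracted): ⌀10, A = 78.53982 mm², y = 12 mm, Ī = 490.8739 mm⁴.
Centroid: ȳ = ΣA·y / ΣA = 109.7604 mm.
Transfer each piece to the centroidal x-axis using Ī + A·d² with d = y − 109.7604:
  bottom plate: d = -97.76039 mm → contributes +53 020 123 mm⁴
  web plate: d = 59.23961 mm → contributes +48 801 962 mm⁴
  top plate: d = 214.2396 mm → contributes +55 118 330 mm⁴
  hole: d = -97.76039 mm → contributes −751103.3 mm⁴
Total I = 156 189 312 mm⁴.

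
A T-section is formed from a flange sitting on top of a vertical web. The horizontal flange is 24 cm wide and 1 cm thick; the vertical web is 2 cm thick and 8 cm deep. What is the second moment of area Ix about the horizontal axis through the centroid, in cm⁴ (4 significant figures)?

Ix ≈ 281.7 cm⁴

Decompose the section into non-overlapping parts with the origin at the bottom-left of its bounding rectangle.
Flange: 24 × 1, A = 24 cm², y = 8.5 cm, Ī = 2 cm⁴.
Web: 2 × 8, A = 16 cm², y = 4 cm, Ī = 85.3333 cm⁴.
Centroid: ȳ = ΣA·y / ΣA = 6.7 cm.
Transfer each piece to the horizontal axis through the centroid using Ī + A·d² with d = y − 6.7:
  flange: d = 1.8 cm → contributes +79.76 cm⁴
  web: d = -2.7 cm → contributes +201.973 cm⁴
Total I = 281.733 cm⁴.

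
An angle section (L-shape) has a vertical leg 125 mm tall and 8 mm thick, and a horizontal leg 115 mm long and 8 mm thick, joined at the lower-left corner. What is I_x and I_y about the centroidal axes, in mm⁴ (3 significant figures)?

Split into non-overlapping primitives; take the origin at the lower-left of the bounding box.
Vertical leg: 8 × 125, A = 1 000 mm², y = 62.5 mm, Ī = 1 302 083 mm⁴.
Horizontal leg (remainder): 107 × 8, A = 856 mm², y = 4 mm, Ī = 4565.3 mm⁴.
Centroid: ȳ = ΣA·y / ΣA = 35.519 mm.
Transfer each piece to the centroidal x-axis using Ī + A·d² with d = y − 35.519:
  vertical leg: d = 26.981 mm → contributes +2 030 036 mm⁴
  horizontal leg (remainder): d = -31.519 mm → contributes +854 978 mm⁴
Total I = 2 885 014 mm⁴.
For the y-axis: x̄ = 30.519 mm.
Repeating about the centroidal y-axis gives I_y = 2 346 894 mm⁴.

I_x ≈ 2.89 × 10⁶ mm⁴, I_y ≈ 2.35 × 10⁶ mm⁴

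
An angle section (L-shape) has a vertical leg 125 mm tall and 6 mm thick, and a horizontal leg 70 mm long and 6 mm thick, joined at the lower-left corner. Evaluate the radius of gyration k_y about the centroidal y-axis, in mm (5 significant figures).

Treat the section as a set of non-overlapping primitives; coordinates are from the bounding-box lower-left.
Vertical leg: 6 × 125, A = 750 mm², x = 3 mm, Ī = 2 250 mm⁴.
Horizontal leg (remainder): 64 × 6, A = 384 mm², x = 38 mm, Ī = 131 072 mm⁴.
Centroid: x̄ = ΣA·x / ΣA = 14.85185 mm.
Transfer each piece to the centroidal y-axis using Ī + A·d² with d = x − 14.85185:
  vertical leg: d = -11.85185 mm → contributes +107599.8 mm⁴
  horizontal leg (remainder): d = 23.14815 mm → contributes +336833.3 mm⁴
Total I = 444433.1 mm⁴.
Radius of gyration: k = √(I/A) = √(444433.1 / 1 134) = 19.79688 mm.

k_y ≈ 19.797 mm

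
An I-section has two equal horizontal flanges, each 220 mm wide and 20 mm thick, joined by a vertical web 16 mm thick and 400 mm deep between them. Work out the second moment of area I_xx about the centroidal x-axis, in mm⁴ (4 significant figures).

I_xx ≈ 4.737 × 10⁸ mm⁴

Decompose the section into non-overlapping parts with the origin at the bottom-left of its bounding rectangle.
Bottom flange: 220 × 20, A = 4 400 mm², y = 10 mm, Ī = 146 667 mm⁴.
Web: 16 × 400, A = 6 400 mm², y = 220 mm, Ī = 85 333 333 mm⁴.
Top flange: 220 × 20, A = 4 400 mm², y = 430 mm, Ī = 146 667 mm⁴.
By symmetry the centroid is at mid-height, ȳ = 220 mm.
Transfer each piece to the centroidal x-axis using Ī + A·d² with d = y − 220:
  bottom flange: d = -210 mm → contributes +194 186 667 mm⁴
  web: d = 0 mm → contributes +85 333 333 mm⁴
  top flange: d = 210 mm → contributes +194 186 667 mm⁴
Total I = 473 706 667 mm⁴.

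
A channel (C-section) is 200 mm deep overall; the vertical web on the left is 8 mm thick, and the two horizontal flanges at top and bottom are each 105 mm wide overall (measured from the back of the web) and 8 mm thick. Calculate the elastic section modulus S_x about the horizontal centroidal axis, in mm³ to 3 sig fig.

Break the section into simple shapes (no overlaps), measuring from the bottom-left corner of the bounding box.
Web: 8 × 200, A = 1 600 mm², y = 100 mm, Ī = 5 333 333 mm⁴.
Top flange (beyond web): 97 × 8, A = 776 mm², y = 196 mm, Ī = 4138.7 mm⁴.
Bottom flange (beyond web): 97 × 8, A = 776 mm², y = 4 mm, Ī = 4138.7 mm⁴.
By symmetry the centroid is at mid-height, ȳ = 100 mm.
Transfer each piece to the horizontal centroidal axis using Ī + A·d² with d = y − 100:
  web: d = 0 mm → contributes +5 333 333 mm⁴
  top flange (beyond web): d = 96 mm → contributes +7 155 755 mm⁴
  bottom flange (beyond web): d = -96 mm → contributes +7 155 755 mm⁴
Total I = 19 644 843 mm⁴.
Extreme fibre distance c = 100 mm; S = I/c = 196 448 mm³.

S_x ≈ 1.96 × 10⁵ mm³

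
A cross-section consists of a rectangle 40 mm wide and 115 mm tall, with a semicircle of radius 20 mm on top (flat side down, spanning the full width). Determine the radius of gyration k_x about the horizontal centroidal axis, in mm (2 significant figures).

Split into non-overlapping primitives; take the origin at the lower-left of the bounding box.
Rectangular body: 40 × 115, A = 4 600 mm², y = 57.5 mm, Ī = 5 069 583 mm⁴.
Semicircular cap: semicircle r = 20, A = 628.3 mm², y = 123.5 mm, Ī = 17 561 mm⁴.
Centroid: ȳ = ΣA·y / ΣA = 65.43 mm.
Transfer each piece to the horizontal centroidal axis using Ī + A·d² with d = y − 65.43:
  rectangular body: d = -7.93 mm → contributes +5 358 869 mm⁴
  semicircular cap: d = 58.06 mm → contributes +2 135 458 mm⁴
Total I = 7 494 327 mm⁴.
Radius of gyration: k = √(I/A) = √(7 494 327 / 5 228) = 37.86 mm.

k_x ≈ 38 mm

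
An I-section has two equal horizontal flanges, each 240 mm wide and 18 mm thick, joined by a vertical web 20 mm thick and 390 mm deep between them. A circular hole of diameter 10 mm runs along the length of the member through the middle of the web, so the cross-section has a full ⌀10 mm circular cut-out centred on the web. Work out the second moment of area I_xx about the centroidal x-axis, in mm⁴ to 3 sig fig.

I_xx ≈ 4.59 × 10⁸ mm⁴

Decompose the section into non-overlapping parts with the origin at the bottom-left of its bounding rectangle.
Bottom flange: 240 × 18, A = 4 320 mm², y = 9 mm, Ī = 116 640 mm⁴.
Web: 20 × 390, A = 7 800 mm², y = 213 mm, Ī = 98 865 000 mm⁴.
Top flange: 240 × 18, A = 4 320 mm², y = 417 mm, Ī = 116 640 mm⁴.
Hole (subtracted): ⌀10, A = 78.54 mm², y = 213 mm, Ī = 490.87 mm⁴.
By symmetry the centroid is at mid-height, ȳ = 213 mm.
Transfer each piece to the centroidal x-axis using Ī + A·d² with d = y − 213:
  bottom flange: d = -204 mm → contributes +179 897 760 mm⁴
  web: d = 0 mm → contributes +98 865 000 mm⁴
  top flange: d = 204 mm → contributes +179 897 760 mm⁴
  hole: d = 0 mm → contributes −490.87 mm⁴
Total I = 458 660 029 mm⁴.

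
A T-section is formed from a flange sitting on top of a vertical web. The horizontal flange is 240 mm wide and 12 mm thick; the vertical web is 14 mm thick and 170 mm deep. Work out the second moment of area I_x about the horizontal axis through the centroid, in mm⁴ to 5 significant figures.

I_x ≈ 1.6558 × 10⁷ mm⁴

Break the section into simple shapes (no overlaps), measuring from the bottom-left corner of the bounding box.
Flange: 240 × 12, A = 2 880 mm², y = 176 mm, Ī = 34 560 mm⁴.
Web: 14 × 170, A = 2 380 mm², y = 85 mm, Ī = 5 731 833 mm⁴.
Centroid: ȳ = ΣA·y / ΣA = 134.8251 mm.
Transfer each piece to the horizontal axis through the centroid using Ī + A·d² with d = y − 134.8251:
  flange: d = 41.1749 mm → contributes +4 917 234 mm⁴
  web: d = -49.8251 mm → contributes +11 640 279 mm⁴
Total I = 16 557 512 mm⁴.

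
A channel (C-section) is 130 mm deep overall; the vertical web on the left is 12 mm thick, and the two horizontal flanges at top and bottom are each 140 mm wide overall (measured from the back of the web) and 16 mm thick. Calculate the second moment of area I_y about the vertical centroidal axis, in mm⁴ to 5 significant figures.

Break the section into simple shapes (no overlaps), measuring from the bottom-left corner of the bounding box.
Web: 12 × 130, A = 1 560 mm², x = 6 mm, Ī = 18 720 mm⁴.
Top flange (beyond web): 128 × 16, A = 2 048 mm², x = 76 mm, Ī = 2 796 203 mm⁴.
Bottom flange (beyond web): 128 × 16, A = 2 048 mm², x = 76 mm, Ī = 2 796 203 mm⁴.
Centroid: x̄ = ΣA·x / ΣA = 56.69307 mm.
Transfer each piece to the vertical centroidal axis using Ī + A·d² with d = x − 56.69307:
  web: d = -50.69307 mm → contributes +4 027 588 mm⁴
  top flange (beyond web): d = 19.30693 mm → contributes +3 559 610 mm⁴
  bottom flange (beyond web): d = 19.30693 mm → contributes +3 559 610 mm⁴
Total I = 11 146 809 mm⁴.

I_y ≈ 1.1147 × 10⁷ mm⁴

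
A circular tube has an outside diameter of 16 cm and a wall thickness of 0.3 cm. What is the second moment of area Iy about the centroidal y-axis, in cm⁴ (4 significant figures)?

Treat the section as a set of non-overlapping primitives; coordinates are from the bounding-box lower-left.
Outer circle: ⌀16, A = 201.062 cm², x = 8 cm, Ī = 3216.99 cm⁴.
Bore (subtracted): ⌀15.4, A = 186.265 cm², x = 8 cm, Ī = 2760.91 cm⁴.
By symmetry the centroid is at mid-width, x̄ = 8 cm.
All pieces are centred on the centroidal y-axis, so I = ΣĪ (holes subtracted) = 456.077 cm⁴.

Iy ≈ 456.1 cm⁴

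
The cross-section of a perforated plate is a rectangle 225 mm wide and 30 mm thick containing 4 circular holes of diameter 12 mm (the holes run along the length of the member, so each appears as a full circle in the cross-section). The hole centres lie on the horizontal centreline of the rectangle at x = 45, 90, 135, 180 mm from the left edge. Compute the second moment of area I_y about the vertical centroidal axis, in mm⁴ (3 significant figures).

Break the section into simple shapes (no overlaps), measuring from the bottom-left corner of the bounding box.
Plate: 225 × 30, A = 6 750 mm², x = 112.5 mm, Ī = 28 476 563 mm⁴.
Hole 1 (subtracted): ⌀12, A = 113.1 mm², x = 45 mm, Ī = 1017.9 mm⁴.
Hole 2 (subtracted): ⌀12, A = 113.1 mm², x = 90 mm, Ī = 1017.9 mm⁴.
Hole 3 (subtracted): ⌀12, A = 113.1 mm², x = 135 mm, Ī = 1017.9 mm⁴.
Hole 4 (subtracted): ⌀12, A = 113.1 mm², x = 180 mm, Ī = 1017.9 mm⁴.
By symmetry the centroid is at mid-width, x̄ = 112.5 mm.
Transfer each piece to the vertical centroidal axis using Ī + A·d² with d = x − 112.5:
  plate: d = 0 mm → contributes +28 476 563 mm⁴
  hole 1: d = -67.5 mm → contributes −516 318 mm⁴
  hole 2: d = -22.5 mm → contributes −58 273 mm⁴
  hole 3: d = 22.5 mm → contributes −58 273 mm⁴
  hole 4: d = 67.5 mm → contributes −516 318 mm⁴
Total I = 27 327 380 mm⁴.

I_y ≈ 2.73 × 10⁷ mm⁴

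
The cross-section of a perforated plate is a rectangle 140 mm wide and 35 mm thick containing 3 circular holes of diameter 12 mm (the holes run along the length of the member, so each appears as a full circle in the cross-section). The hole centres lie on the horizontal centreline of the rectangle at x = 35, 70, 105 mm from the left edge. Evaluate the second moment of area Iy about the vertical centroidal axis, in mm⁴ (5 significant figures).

Iy ≈ 7.7232 × 10⁶ mm⁴

Decompose the section into non-overlapping parts with the origin at the bottom-left of its bounding rectangle.
Plate: 140 × 35, A = 4 900 mm², x = 70 mm, Ī = 8 003 333 mm⁴.
Hole 1 (subtracted): ⌀12, A = 113.0973 mm², x = 35 mm, Ī = 1017.876 mm⁴.
Hole 2 (subtracted): ⌀12, A = 113.0973 mm², x = 70 mm, Ī = 1017.876 mm⁴.
Hole 3 (subtracted): ⌀12, A = 113.0973 mm², x = 105 mm, Ī = 1017.876 mm⁴.
By symmetry the centroid is at mid-width, x̄ = 70 mm.
Transfer each piece to the vertical centroidal axis using Ī + A·d² with d = x − 70:
  plate: d = 0 mm → contributes +8 003 333 mm⁴
  hole 1: d = -35 mm → contributes −139562.1 mm⁴
  hole 2: d = 0 mm → contributes −1017.876 mm⁴
  hole 3: d = 35 mm → contributes −139562.1 mm⁴
Total I = 7 723 191 mm⁴.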